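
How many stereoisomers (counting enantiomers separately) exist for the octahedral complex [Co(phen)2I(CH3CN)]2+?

Each phen is bidentate and must span two cis positions.
The distinct arrangements are (2 in all): I and CH3CN mutually trans; I and CH3CN mutually cis (chiral).
One of these lacks any improper symmetry element and so occurs as an enantiomeric pair, giving 2 + 1 = 3 stereoisomers in total.

3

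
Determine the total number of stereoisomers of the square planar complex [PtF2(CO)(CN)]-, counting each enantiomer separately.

A square has two trans pairs of vertices; adjacent vertices are cis.
The distinct arrangements are (2 in all): F cis; F trans.
Each arrangement has an internal mirror plane or centre of symmetry, so none is chiral.

2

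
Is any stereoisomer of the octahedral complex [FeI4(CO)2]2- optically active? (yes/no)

no

In an octahedral complex each vertex has one trans partner and four cis neighbours.
There are 2 geometric isomers: CO trans; CO cis.
Each arrangement has an internal mirror plane or centre of symmetry, so none is chiral.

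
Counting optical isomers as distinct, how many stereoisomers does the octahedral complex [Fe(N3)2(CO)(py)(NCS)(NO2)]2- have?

The six octahedral sites form three mutually perpendicular trans pairs.
Placing the ligands in turn and identifying arrangements related by rotation or reflection leaves 9 distinct geometric isomers.
Of these, 6 lack any improper symmetry element and so occur as enantiomeric pairs, giving 9 + 6 = 15 stereoisomers in total.

15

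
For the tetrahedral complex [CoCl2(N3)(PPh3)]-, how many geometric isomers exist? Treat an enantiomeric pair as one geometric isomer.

All four vertices of a tetrahedron are equivalent and mutually adjacent, so cis/trans isomerism cannot arise.
Only one geometric arrangement is possible.

1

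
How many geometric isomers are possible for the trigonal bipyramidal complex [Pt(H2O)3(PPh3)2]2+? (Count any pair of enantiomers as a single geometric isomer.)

3

In a trigonal bipyramid the two axial positions differ from the three equatorial ones.
There are 3 geometric isomers: PPh3 both equatorial; PPh3 one axial, one equatorial; PPh3 both axial.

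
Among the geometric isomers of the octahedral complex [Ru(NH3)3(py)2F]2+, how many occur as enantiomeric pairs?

0

An octahedron has six vertices in three trans pairs; every non-trans pair is cis.
There are 3 geometric isomers: NH3 mer, py trans; NH3 fac, py cis; NH3 mer, py cis.
Each arrangement has an internal mirror plane or centre of symmetry, so none is chiral.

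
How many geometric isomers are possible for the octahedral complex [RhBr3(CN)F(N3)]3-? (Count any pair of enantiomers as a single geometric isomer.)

4

The six octahedral sites form three mutually perpendicular trans pairs.
The distinct arrangements are (4 in all): Br mer (3 arrangements); Br fac (chiral).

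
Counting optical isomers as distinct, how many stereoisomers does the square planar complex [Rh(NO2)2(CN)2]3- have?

2

A square has two trans pairs of vertices; adjacent vertices are cis.
The distinct arrangements are (2 in all): NO2 cis; NO2 trans.
Each arrangement has an internal mirror plane or centre of symmetry, so none is chiral.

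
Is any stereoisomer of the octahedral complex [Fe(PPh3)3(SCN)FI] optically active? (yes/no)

yes

An octahedron has six vertices in three trans pairs; every non-trans pair is cis.
Working through the distinct placements yields 4 geometric isomers: PPh3 mer (3 arrangements); PPh3 fac (chiral).
One of these lacks any improper symmetry element and so occurs as an enantiomeric pair, giving 4 + 1 = 5 stereoisomers in total.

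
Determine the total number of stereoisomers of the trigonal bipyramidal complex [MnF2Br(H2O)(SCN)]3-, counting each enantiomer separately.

10

Systematic enumeration (placing each ligand type in turn and discarding arrangements equivalent by rotation or reflection) gives 7 geometric isomers.
Of these, 3 lack any improper symmetry element and so occur as enantiomeric pairs, giving 7 + 3 = 10 stereoisomers in total.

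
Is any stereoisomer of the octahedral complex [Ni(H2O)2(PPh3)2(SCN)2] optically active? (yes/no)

yes

In an octahedral complex each vertex has one trans partner and four cis neighbours.
Working through the distinct placements yields 5 geometric isomers: H2O trans, PPh3 trans, SCN trans; H2O trans, PPh3 cis, SCN cis; H2O cis, PPh3 cis, SCN trans; H2O cis, PPh3 cis, SCN cis (chiral); H2O cis, PPh3 trans, SCN cis.
One of these lacks any improper symmetry element and so occurs as an enantiomeric pair, giving 5 + 1 = 6 stereoisomers in total.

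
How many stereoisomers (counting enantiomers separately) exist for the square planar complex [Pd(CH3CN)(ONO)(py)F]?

3

A square has two trans pairs of vertices; adjacent vertices are cis.
Working through the distinct placements yields 3 geometric isomers: (CH3CN/ONO trans, F/py trans); (CH3CN/py trans, F/ONO trans); (CH3CN/F trans, ONO/py trans).
Each arrangement has an internal mirror plane or centre of symmetry, so none is chiral.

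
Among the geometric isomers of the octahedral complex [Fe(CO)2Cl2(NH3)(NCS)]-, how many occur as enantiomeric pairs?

The distinct arrangements are (6 in all): CO trans, Cl trans; CO trans, Cl cis; CO cis, Cl cis (3 arrangements, 2 chiral); CO cis, Cl trans.
Of these, 2 lack any improper symmetry element and so occur as enantiomeric pairs, giving 6 + 2 = 8 stereoisomers in total.

2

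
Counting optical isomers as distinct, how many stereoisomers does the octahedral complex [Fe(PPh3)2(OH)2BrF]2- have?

The six octahedral sites form three mutually perpendicular trans pairs.
Systematic placement gives 6 geometric isomers: PPh3 trans, OH trans; PPh3 cis, OH cis (3 arrangements, 2 chiral); PPh3 trans, OH cis; PPh3 cis, OH trans.
Of these, 2 lack any improper symmetry element and so occur as enantiomeric pairs, giving 6 + 2 = 8 stereoisomers in total.

8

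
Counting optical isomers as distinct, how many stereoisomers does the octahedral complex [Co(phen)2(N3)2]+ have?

In an octahedral complex each vertex has one trans partner and four cis neighbours.
Each phen is bidentate and must span two cis positions.
The distinct arrangements are (2 in all): N3 trans; N3 cis (chiral).
One of these lacks any improper symmetry element and so occurs as an enantiomeric pair, giving 2 + 1 = 3 stereoisomers in total.

3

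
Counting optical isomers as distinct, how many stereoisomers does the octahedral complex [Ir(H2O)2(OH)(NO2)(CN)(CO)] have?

Exhaustive case analysis gives 9 geometric isomers.
Of these, 6 lack any improper symmetry element and so occur as enantiomeric pairs, giving 9 + 6 = 15 stereoisomers in total.

15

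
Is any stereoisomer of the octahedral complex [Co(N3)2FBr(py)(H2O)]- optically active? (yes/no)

yes

In an octahedral complex each vertex has one trans partner and four cis neighbours.
Placing the ligands in turn and identifying arrangements related by rotation or reflection leaves 9 distinct geometric isomers.
Of these, 6 lack any improper symmetry element and so occur as enantiomeric pairs, giving 9 + 6 = 15 stereoisomers in total.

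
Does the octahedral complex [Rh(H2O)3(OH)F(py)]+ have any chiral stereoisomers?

yes

There are 4 geometric isomers: H2O mer (3 arrangements); H2O fac (chiral).
One of these lacks any improper symmetry element and so occurs as an enantiomeric pair, giving 4 + 1 = 5 stereoisomers in total.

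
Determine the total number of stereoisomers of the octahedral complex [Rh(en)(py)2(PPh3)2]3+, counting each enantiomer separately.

An octahedron has six vertices in three trans pairs; every non-trans pair is cis.
Each en is bidentate and must span two cis positions.
There are 3 geometric isomers: py cis, PPh3 trans; py trans, PPh3 cis; py cis, PPh3 cis (chiral).
One of these lacks any improper symmetry element and so occurs as an enantiomeric pair, giving 3 + 1 = 4 stereoisomers in total.

4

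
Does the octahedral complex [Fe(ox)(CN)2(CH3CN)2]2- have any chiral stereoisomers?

yes

An octahedron has six vertices in three trans pairs; every non-trans pair is cis.
Each ox is bidentate and must span two cis positions.
The distinct arrangements are (3 in all): CN cis, CH3CN trans; CN cis, CH3CN cis (chiral); CN trans, CH3CN cis.
One of these lacks any improper symmetry element and so occurs as an enantiomeric pair, giving 3 + 1 = 4 stereoisomers in total.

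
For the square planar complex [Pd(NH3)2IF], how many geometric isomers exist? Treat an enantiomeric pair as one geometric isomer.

2

In a square planar complex each vertex has one trans partner and two cis neighbours.
Working through the distinct placements yields 2 geometric isomers: NH3 cis; NH3 trans.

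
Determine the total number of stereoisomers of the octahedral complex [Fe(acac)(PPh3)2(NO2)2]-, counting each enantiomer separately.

Each acac is bidentate and must span two cis positions.
The distinct arrangements are (3 in all): PPh3 cis, NO2 trans; PPh3 cis, NO2 cis (chiral); PPh3 trans, NO2 cis.
One of these lacks any improper symmetry element and so occurs as an enantiomeric pair, giving 3 + 1 = 4 stereoisomers in total.

4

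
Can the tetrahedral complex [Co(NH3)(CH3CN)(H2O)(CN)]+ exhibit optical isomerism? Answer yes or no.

Only one geometric arrangement is possible; it has no improper symmetry element, so it exists as a pair of enantiomers (2 stereoisomers).

yes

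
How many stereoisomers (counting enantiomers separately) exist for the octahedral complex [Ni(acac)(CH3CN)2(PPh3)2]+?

4

Each acac is bidentate and must span two cis positions.
Working through the distinct placements yields 3 geometric isomers: CH3CN trans, PPh3 cis; CH3CN cis, PPh3 cis (chiral); CH3CN cis, PPh3 trans.
One of these lacks any improper symmetry element and so occurs as an enantiomeric pair, giving 3 + 1 = 4 stereoisomers in total.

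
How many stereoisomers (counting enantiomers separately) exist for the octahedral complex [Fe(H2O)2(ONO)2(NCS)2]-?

In an octahedral complex each vertex has one trans partner and four cis neighbours.
The distinct arrangements are (5 in all): H2O trans, ONO trans, NCS trans; H2O trans, ONO cis, NCS cis; H2O cis, ONO trans, NCS cis; H2O cis, ONO cis, NCS cis (chiral); H2O cis, ONO cis, NCS trans.
One of these lacks any improper symmetry element and so occurs as an enantiomeric pair, giving 5 + 1 = 6 stereoisomers in total.

6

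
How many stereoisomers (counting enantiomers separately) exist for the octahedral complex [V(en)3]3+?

2

Each en is bidentate and must span two cis positions.
Only one geometric arrangement is possible; it has no improper symmetry element, so it exists as a pair of enantiomers (2 stereoisomers).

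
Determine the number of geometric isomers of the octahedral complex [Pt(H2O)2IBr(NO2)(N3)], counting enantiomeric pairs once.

9

In an octahedral complex each vertex has one trans partner and four cis neighbours.
Placing the ligands in turn and identifying arrangements related by rotation or reflection leaves 9 distinct geometric isomers.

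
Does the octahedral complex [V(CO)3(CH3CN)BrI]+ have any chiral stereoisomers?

The six octahedral sites form three mutually perpendicular trans pairs.
The distinct arrangements are (4 in all): CO mer (3 arrangements); CO fac (chiral).
One of these lacks any improper symmetry element and so occurs as an enantiomeric pair, giving 4 + 1 = 5 stereoisomers in total.

yes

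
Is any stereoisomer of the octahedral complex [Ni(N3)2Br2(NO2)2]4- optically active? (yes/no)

The six octahedral sites form three mutually perpendicular trans pairs.
Working through the distinct placements yields 5 geometric isomers: N3 trans, Br trans, NO2 trans; N3 cis, Br trans, NO2 cis; N3 cis, Br cis, NO2 trans; N3 cis, Br cis, NO2 cis (chiral); N3 trans, Br cis, NO2 cis.
One of these lacks any improper symmetry element and so occurs as an enantiomeric pair, giving 5 + 1 = 6 stereoisomers in total.

yes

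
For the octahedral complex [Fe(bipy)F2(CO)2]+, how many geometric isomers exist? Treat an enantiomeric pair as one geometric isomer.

Each bipy is bidentate and must span two cis positions.
Working through the distinct placements yields 3 geometric isomers: F cis, CO trans; F cis, CO cis (chiral); F trans, CO cis.

3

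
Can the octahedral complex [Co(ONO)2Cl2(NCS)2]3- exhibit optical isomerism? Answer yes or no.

In an octahedral complex each vertex has one trans partner and four cis neighbours.
Working through the distinct placements yields 5 geometric isomers: ONO trans, Cl trans, NCS trans; ONO cis, Cl trans, NCS cis; ONO trans, Cl cis, NCS cis; ONO cis, Cl cis, NCS cis (chiral); ONO cis, Cl cis, NCS trans.
One of these lacks any improper symmetry element and so occurs as an enantiomeric pair, giving 5 + 1 = 6 stereoisomers in total.

yes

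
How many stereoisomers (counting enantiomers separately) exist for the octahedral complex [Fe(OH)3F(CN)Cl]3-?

In an octahedral complex each vertex has one trans partner and four cis neighbours.
Systematic placement gives 4 geometric isomers: OH mer (3 arrangements); OH fac (chiral).
One of these lacks any improper symmetry element and so occurs as an enantiomeric pair, giving 4 + 1 = 5 stereoisomers in total.

5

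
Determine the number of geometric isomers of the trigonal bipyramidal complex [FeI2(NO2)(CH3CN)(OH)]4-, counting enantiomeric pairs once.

In a trigonal bipyramid the two axial positions differ from the three equatorial ones.
Systematic enumeration (placing each ligand type in turn and discarding arrangements equivalent by rotation or reflection) gives 7 geometric isomers.

7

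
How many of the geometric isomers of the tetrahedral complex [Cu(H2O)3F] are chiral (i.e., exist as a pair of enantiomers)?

In a tetrahedral complex all four positions are equivalent and every pair of ligands is adjacent — there is no cis/trans distinction.
Only one geometric arrangement is possible.

0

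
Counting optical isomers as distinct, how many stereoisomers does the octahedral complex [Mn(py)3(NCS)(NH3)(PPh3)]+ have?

In an octahedral complex each vertex has one trans partner and four cis neighbours.
The distinct arrangements are (4 in all): py mer (3 arrangements); py fac (chiral).
One of these lacks any improper symmetry element and so occurs as an enantiomeric pair, giving 4 + 1 = 5 stereoisomers in total.

5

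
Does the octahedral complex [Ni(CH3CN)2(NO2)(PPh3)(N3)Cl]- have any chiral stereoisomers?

An octahedron has six vertices in three trans pairs; every non-trans pair is cis.
Placing the ligands in turn and identifying arrangements related by rotation or reflection leaves 9 distinct geometric isomers.
Of these, 6 lack any improper symmetry element and so occur as enantiomeric pairs, giving 9 + 6 = 15 stereoisomers in total.

yes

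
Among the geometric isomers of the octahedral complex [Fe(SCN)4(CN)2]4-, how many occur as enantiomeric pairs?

0

The six octahedral sites form three mutually perpendicular trans pairs.
The distinct arrangements are (2 in all): CN trans; CN cis.
Each arrangement has an internal mirror plane or centre of symmetry, so none is chiral.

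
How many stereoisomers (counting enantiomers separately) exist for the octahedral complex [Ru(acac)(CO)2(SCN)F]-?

6

In an octahedral complex each vertex has one trans partner and four cis neighbours.
Each acac is bidentate and must span two cis positions.
The distinct arrangements are (4 in all): CO trans; CO cis (3 arrangements, 2 chiral).
Of these, 2 lack any improper symmetry element and so occur as enantiomeric pairs, giving 4 + 2 = 6 stereoisomers in total.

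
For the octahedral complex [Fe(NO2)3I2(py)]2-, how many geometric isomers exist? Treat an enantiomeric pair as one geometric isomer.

3

An octahedron has six vertices in three trans pairs; every non-trans pair is cis.
Systematic placement gives 3 geometric isomers: NO2 mer, I trans; NO2 fac, I cis; NO2 mer, I cis.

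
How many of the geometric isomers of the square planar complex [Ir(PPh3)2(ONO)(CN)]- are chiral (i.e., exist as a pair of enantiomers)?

Systematic placement gives 2 geometric isomers: PPh3 cis; PPh3 trans.
Each arrangement has an internal mirror plane or centre of symmetry, so none is chiral.

0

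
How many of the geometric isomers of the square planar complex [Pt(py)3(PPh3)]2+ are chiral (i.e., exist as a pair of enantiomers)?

0

In a square planar complex each vertex has one trans partner and two cis neighbours.
Only one geometric arrangement is possible.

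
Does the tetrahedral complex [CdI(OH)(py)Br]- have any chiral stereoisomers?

Only one geometric arrangement is possible; it has no improper symmetry element, so it exists as a pair of enantiomers (2 stereoisomers).

yes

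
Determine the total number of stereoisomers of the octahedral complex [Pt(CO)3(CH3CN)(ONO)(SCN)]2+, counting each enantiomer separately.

5

The six octahedral sites form three mutually perpendicular trans pairs.
Working through the distinct placements yields 4 geometric isomers: CO mer (3 arrangements); CO fac (chiral).
One of these lacks any improper symmetry element and so occurs as an enantiomeric pair, giving 4 + 1 = 5 stereoisomers in total.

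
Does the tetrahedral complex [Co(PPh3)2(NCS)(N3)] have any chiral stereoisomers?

no

Only one geometric arrangement is possible.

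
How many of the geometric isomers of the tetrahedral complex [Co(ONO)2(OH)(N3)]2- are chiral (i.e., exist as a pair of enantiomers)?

0

In a tetrahedral complex all four positions are equivalent and every pair of ligands is adjacent — there is no cis/trans distinction.
Only one geometric arrangement is possible.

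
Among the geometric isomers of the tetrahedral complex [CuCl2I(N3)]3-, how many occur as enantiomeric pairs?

0

In a tetrahedral complex all four positions are equivalent and every pair of ligands is adjacent — there is no cis/trans distinction.
Only one geometric arrangement is possible.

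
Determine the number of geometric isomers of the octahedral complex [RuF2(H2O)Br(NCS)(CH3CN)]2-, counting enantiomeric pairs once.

An octahedron has six vertices in three trans pairs; every non-trans pair is cis.
Placing the ligands in turn and identifying arrangements related by rotation or reflection leaves 9 distinct geometric isomers.

9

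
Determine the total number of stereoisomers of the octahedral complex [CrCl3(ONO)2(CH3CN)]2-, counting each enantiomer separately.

3

There are 3 geometric isomers: Cl mer, ONO trans; Cl fac, ONO cis; Cl mer, ONO cis.
Each arrangement has an internal mirror plane or centre of symmetry, so none is chiral.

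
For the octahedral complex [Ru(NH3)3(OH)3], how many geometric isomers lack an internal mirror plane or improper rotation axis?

0

An octahedron has six vertices in three trans pairs; every non-trans pair is cis.
Working through the distinct placements yields 2 geometric isomers: NH3 mer; NH3 fac.
Each arrangement has an internal mirror plane or centre of symmetry, so none is chiral.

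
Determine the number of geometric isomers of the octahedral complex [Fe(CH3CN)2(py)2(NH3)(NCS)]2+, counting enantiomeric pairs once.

6

There are 6 geometric isomers: CH3CN trans, py trans; CH3CN trans, py cis; CH3CN cis, py trans; CH3CN cis, py cis (3 arrangements, 2 chiral).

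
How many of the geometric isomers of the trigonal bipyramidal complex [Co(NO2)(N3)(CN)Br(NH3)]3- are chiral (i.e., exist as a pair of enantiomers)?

In a trigonal bipyramid the two axial positions differ from the three equatorial ones.
Placing the ligands in turn and identifying arrangements related by rotation or reflection leaves 10 distinct geometric isomers.
Of these, 10 lack any improper symmetry element and so occur as enantiomeric pairs, giving 10 + 10 = 20 stereoisomers in total.

10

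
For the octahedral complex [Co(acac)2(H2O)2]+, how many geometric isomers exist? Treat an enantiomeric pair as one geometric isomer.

An octahedron has six vertices in three trans pairs; every non-trans pair is cis.
Each acac is bidentate and must span two cis positions.
Systematic placement gives 2 geometric isomers: H2O trans; H2O cis (chiral).

2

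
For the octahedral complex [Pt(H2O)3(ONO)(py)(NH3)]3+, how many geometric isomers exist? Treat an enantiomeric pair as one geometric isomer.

4

In an octahedral complex each vertex has one trans partner and four cis neighbours.
The distinct arrangements are (4 in all): H2O mer (3 arrangements); H2O fac (chiral).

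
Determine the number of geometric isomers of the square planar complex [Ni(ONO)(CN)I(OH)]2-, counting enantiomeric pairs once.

A square has two trans pairs of vertices; adjacent vertices are cis.
Working through the distinct placements yields 3 geometric isomers: (CN/OH trans, I/ONO trans); (CN/ONO trans, I/OH trans); (CN/I trans, OH/ONO trans).

3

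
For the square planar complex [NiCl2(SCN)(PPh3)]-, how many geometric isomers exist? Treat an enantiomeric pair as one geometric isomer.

Working through the distinct placements yields 2 geometric isomers: Cl cis; Cl trans.

2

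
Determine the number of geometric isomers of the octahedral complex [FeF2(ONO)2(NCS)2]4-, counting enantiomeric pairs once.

5

In an octahedral complex each vertex has one trans partner and four cis neighbours.
The distinct arrangements are (5 in all): F trans, ONO trans, NCS trans; F trans, ONO cis, NCS cis; F cis, ONO trans, NCS cis; F cis, ONO cis, NCS cis (chiral); F cis, ONO cis, NCS trans.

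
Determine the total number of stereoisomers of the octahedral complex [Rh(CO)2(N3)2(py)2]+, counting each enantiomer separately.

An octahedron has six vertices in three trans pairs; every non-trans pair is cis.
Systematic placement gives 5 geometric isomers: CO trans, N3 trans, py trans; CO trans, N3 cis, py cis; CO cis, N3 cis, py trans; CO cis, N3 cis, py cis (chiral); CO cis, N3 trans, py cis.
One of these lacks any improper symmetry element and so occurs as an enantiomeric pair, giving 5 + 1 = 6 stereoisomers in total.

6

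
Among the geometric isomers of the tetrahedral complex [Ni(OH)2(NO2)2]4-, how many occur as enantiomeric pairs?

Only one geometric arrangement is possible.

0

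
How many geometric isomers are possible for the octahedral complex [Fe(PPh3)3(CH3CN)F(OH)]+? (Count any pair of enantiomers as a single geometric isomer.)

The six octahedral sites form three mutually perpendicular trans pairs.
Systematic placement gives 4 geometric isomers: PPh3 mer (3 arrangements); PPh3 fac (chiral).

4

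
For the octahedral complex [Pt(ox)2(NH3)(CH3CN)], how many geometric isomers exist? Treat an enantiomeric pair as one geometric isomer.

Each ox is bidentate and must span two cis positions.
Working through the distinct placements yields 2 geometric isomers: NH3 and CH3CN mutually trans; NH3 and CH3CN mutually cis (chiral).

2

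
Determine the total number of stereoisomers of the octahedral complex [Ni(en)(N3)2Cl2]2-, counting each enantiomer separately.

4

In an octahedral complex each vertex has one trans partner and four cis neighbours.
Each en is bidentate and must span two cis positions.
Working through the distinct placements yields 3 geometric isomers: N3 cis, Cl trans; N3 cis, Cl cis (chiral); N3 trans, Cl cis.
One of these lacks any improper symmetry element and so occurs as an enantiomeric pair, giving 3 + 1 = 4 stereoisomers in total.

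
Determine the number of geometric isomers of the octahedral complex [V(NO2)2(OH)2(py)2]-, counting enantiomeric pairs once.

5

In an octahedral complex each vertex has one trans partner and four cis neighbours.
The distinct arrangements are (5 in all): NO2 trans, OH trans, py trans; NO2 trans, OH cis, py cis; NO2 cis, OH cis, py trans; NO2 cis, OH cis, py cis (chiral); NO2 cis, OH trans, py cis.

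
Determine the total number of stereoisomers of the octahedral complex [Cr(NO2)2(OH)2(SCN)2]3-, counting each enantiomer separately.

The six octahedral sites form three mutually perpendicular trans pairs.
There are 5 geometric isomers: NO2 trans, OH trans, SCN trans; NO2 trans, OH cis, SCN cis; NO2 cis, OH cis, SCN trans; NO2 cis, OH cis, SCN cis (chiral); NO2 cis, OH trans, SCN cis.
One of these lacks any improper symmetry element and so occurs as an enantiomeric pair, giving 5 + 1 = 6 stereoisomers in total.

6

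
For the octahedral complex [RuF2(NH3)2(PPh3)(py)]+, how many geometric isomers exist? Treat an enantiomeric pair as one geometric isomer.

Systematic placement gives 6 geometric isomers: F trans, NH3 trans; F trans, NH3 cis; F cis, NH3 cis (3 arrangements, 2 chiral); F cis, NH3 trans.

6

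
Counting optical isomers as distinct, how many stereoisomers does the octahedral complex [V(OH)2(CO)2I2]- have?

6

Working through the distinct placements yields 5 geometric isomers: OH trans, CO trans, I trans; OH cis, CO trans, I cis; OH trans, CO cis, I cis; OH cis, CO cis, I cis (chiral); OH cis, CO cis, I trans.
One of these lacks any improper symmetry element and so occurs as an enantiomeric pair, giving 5 + 1 = 6 stereoisomers in total.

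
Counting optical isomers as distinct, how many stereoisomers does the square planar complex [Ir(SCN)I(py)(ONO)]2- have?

3

There are 3 geometric isomers: (I/SCN trans, ONO/py trans); (I/py trans, ONO/SCN trans); (I/ONO trans, SCN/py trans).
Each arrangement has an internal mirror plane or centre of symmetry, so none is chiral.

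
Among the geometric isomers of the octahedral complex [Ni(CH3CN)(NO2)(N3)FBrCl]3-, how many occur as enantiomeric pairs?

The six octahedral sites form three mutually perpendicular trans pairs.
Placing the ligands in turn and identifying arrangements related by rotation or reflection leaves 15 distinct geometric isomers.
Of these, 15 lack any improper symmetry element and so occur as enantiomeric pairs, giving 15 + 15 = 30 stereoisomers in total.

15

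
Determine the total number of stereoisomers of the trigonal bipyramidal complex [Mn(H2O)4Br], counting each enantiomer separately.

In a trigonal bipyramid the two axial positions differ from the three equatorial ones.
Systematic placement gives 2 geometric isomers: Br axial; Br equatorial.
Each arrangement has an internal mirror plane or centre of symmetry, so none is chiral.

2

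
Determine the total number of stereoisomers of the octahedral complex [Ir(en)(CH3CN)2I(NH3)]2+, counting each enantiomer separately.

6

Each en is bidentate and must span two cis positions.
There are 4 geometric isomers: CH3CN trans; CH3CN cis (3 arrangements, 2 chiral).
Of these, 2 lack any improper symmetry element and so occur as enantiomeric pairs, giving 4 + 2 = 6 stereoisomers in total.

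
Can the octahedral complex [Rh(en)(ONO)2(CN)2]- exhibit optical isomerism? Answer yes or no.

yes

Each en is bidentate and must span two cis positions.
Systematic placement gives 3 geometric isomers: ONO cis, CN trans; ONO cis, CN cis (chiral); ONO trans, CN cis.
One of these lacks any improper symmetry element and so occurs as an enantiomeric pair, giving 3 + 1 = 4 stereoisomers in total.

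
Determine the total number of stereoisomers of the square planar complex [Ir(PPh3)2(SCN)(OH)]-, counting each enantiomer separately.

2

In a square planar complex each vertex has one trans partner and two cis neighbours.
The distinct arrangements are (2 in all): PPh3 cis; PPh3 trans.
Each arrangement has an internal mirror plane or centre of symmetry, so none is chiral.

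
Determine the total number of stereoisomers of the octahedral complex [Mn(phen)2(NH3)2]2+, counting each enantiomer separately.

3

An octahedron has six vertices in three trans pairs; every non-trans pair is cis.
Each phen is bidentate and must span two cis positions.
There are 2 geometric isomers: NH3 trans; NH3 cis (chiral).
One of these lacks any improper symmetry element and so occurs as an enantiomeric pair, giving 2 + 1 = 3 stereoisomers in total.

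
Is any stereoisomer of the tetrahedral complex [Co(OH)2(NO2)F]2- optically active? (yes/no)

Only one geometric arrangement is possible.

no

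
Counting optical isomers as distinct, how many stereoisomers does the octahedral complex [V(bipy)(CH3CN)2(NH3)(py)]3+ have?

The six octahedral sites form three mutually perpendicular trans pairs.
Each bipy is bidentate and must span two cis positions.
The distinct arrangements are (4 in all): CH3CN trans; CH3CN cis (3 arrangements, 2 chiral).
Of these, 2 lack any improper symmetry element and so occur as enantiomeric pairs, giving 4 + 2 = 6 stereoisomers in total.

6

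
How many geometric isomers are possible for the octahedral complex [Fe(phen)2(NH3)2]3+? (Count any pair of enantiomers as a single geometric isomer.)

Each phen is bidentate and must span two cis positions.
Working through the distinct placements yields 2 geometric isomers: NH3 trans; NH3 cis (chiral).

2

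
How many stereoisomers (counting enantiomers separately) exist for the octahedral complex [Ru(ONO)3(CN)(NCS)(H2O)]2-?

Working through the distinct placements yields 4 geometric isomers: ONO mer (3 arrangements); ONO fac (chiral).
One of these lacks any improper symmetry element and so occurs as an enantiomeric pair, giving 4 + 1 = 5 stereoisomers in total.

5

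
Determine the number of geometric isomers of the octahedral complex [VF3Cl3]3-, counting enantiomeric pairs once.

2

Systematic placement gives 2 geometric isomers: F mer; F fac.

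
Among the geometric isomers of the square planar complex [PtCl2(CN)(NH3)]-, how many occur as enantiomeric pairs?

0

In a square planar complex each vertex has one trans partner and two cis neighbours.
Systematic placement gives 2 geometric isomers: Cl cis; Cl trans.
Each arrangement has an internal mirror plane or centre of symmetry, so none is chiral.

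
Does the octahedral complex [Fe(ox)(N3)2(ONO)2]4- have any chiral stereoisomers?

An octahedron has six vertices in three trans pairs; every non-trans pair is cis.
Each ox is bidentate and must span two cis positions.
The distinct arrangements are (3 in all): N3 trans, ONO cis; N3 cis, ONO cis (chiral); N3 cis, ONO trans.
One of these lacks any improper symmetry element and so occurs as an enantiomeric pair, giving 3 + 1 = 4 stereoisomers in total.

yes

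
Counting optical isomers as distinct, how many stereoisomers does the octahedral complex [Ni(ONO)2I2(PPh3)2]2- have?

Working through the distinct placements yields 5 geometric isomers: ONO trans, I trans, PPh3 trans; ONO cis, I trans, PPh3 cis; ONO cis, I cis, PPh3 trans; ONO cis, I cis, PPh3 cis (chiral); ONO trans, I cis, PPh3 cis.
One of these lacks any improper symmetry element and so occurs as an enantiomeric pair, giving 5 + 1 = 6 stereoisomers in total.

6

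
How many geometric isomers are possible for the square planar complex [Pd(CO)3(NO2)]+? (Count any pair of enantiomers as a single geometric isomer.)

1

Only one geometric arrangement is possible.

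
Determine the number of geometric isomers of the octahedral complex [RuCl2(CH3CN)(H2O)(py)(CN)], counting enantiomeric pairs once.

The six octahedral sites form three mutually perpendicular trans pairs.
Placing the ligands in turn and identifying arrangements related by rotation or reflection leaves 9 distinct geometric isomers.

9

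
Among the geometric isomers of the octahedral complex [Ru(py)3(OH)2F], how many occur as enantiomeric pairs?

0

In an octahedral complex each vertex has one trans partner and four cis neighbours.
There are 3 geometric isomers: py mer, OH cis; py mer, OH trans; py fac, OH cis.
Each arrangement has an internal mirror plane or centre of symmetry, so none is chiral.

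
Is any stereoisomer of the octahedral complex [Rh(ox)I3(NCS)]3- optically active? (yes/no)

no

The six octahedral sites form three mutually perpendicular trans pairs.
Each ox is bidentate and must span two cis positions.
There are 2 geometric isomers: I mer; I fac.
Each arrangement has an internal mirror plane or centre of symmetry, so none is chiral.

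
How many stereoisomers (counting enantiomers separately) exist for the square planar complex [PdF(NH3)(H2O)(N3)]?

Systematic placement gives 3 geometric isomers: (F/N3 trans, H2O/NH3 trans); (F/NH3 trans, H2O/N3 trans); (F/H2O trans, N3/NH3 trans).
Each arrangement has an internal mirror plane or centre of symmetry, so none is chiral.

3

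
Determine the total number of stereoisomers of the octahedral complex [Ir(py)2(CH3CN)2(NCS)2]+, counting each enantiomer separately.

6

The six octahedral sites form three mutually perpendicular trans pairs.
There are 5 geometric isomers: py trans, CH3CN trans, NCS trans; py cis, CH3CN trans, NCS cis; py trans, CH3CN cis, NCS cis; py cis, CH3CN cis, NCS cis (chiral); py cis, CH3CN cis, NCS trans.
One of these lacks any improper symmetry element and so occurs as an enantiomeric pair, giving 5 + 1 = 6 stereoisomers in total.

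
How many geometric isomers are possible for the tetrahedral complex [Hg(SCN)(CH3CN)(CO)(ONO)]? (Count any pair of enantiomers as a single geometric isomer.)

Only one geometric arrangement is possible; it has no improper symmetry element, so it exists as a pair of enantiomers (2 stereoisomers).

1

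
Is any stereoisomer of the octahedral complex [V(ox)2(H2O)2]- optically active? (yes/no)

The six octahedral sites form three mutually perpendicular trans pairs.
Each ox is bidentate and must span two cis positions.
Working through the distinct placements yields 2 geometric isomers: H2O trans; H2O cis (chiral).
One of these lacks any improper symmetry element and so occurs as an enantiomeric pair, giving 2 + 1 = 3 stereoisomers in total.

yes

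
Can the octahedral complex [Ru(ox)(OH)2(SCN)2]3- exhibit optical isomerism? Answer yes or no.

An octahedron has six vertices in three trans pairs; every non-trans pair is cis.
Each ox is bidentate and must span two cis positions.
There are 3 geometric isomers: OH trans, SCN cis; OH cis, SCN cis (chiral); OH cis, SCN trans.
One of these lacks any improper symmetry element and so occurs as an enantiomeric pair, giving 3 + 1 = 4 stereoisomers in total.

yes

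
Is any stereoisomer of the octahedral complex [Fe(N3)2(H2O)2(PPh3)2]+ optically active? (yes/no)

In an octahedral complex each vertex has one trans partner and four cis neighbours.
Systematic placement gives 5 geometric isomers: N3 trans, H2O trans, PPh3 trans; N3 cis, H2O trans, PPh3 cis; N3 cis, H2O cis, PPh3 trans; N3 cis, H2O cis, PPh3 cis (chiral); N3 trans, H2O cis, PPh3 cis.
One of these lacks any improper symmetry element and so occurs as an enantiomeric pair, giving 5 + 1 = 6 stereoisomers in total.

yes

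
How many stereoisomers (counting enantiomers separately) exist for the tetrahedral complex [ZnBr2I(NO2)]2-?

All four vertices of a tetrahedron are equivalent and mutually adjacent, so cis/trans isomerism cannot arise.
Only one geometric arrangement is possible.

1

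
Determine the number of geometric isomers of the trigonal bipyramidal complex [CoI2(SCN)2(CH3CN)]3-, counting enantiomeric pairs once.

5

In a trigonal bipyramid the two axial positions differ from the three equatorial ones.
Placing the ligands in turn and identifying arrangements related by rotation or reflection leaves 5 distinct geometric isomers.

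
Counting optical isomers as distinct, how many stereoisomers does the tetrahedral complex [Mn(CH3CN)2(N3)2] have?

1

In a tetrahedral complex all four positions are equivalent and every pair of ligands is adjacent — there is no cis/trans distinction.
Only one geometric arrangement is possible.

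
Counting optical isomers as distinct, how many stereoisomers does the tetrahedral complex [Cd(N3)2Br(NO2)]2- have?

Only one geometric arrangement is possible.

1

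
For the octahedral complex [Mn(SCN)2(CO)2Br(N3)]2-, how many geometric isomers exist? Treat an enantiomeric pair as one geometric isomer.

6

Systematic placement gives 6 geometric isomers: SCN trans, CO cis; SCN cis, CO cis (3 arrangements, 2 chiral); SCN trans, CO trans; SCN cis, CO trans.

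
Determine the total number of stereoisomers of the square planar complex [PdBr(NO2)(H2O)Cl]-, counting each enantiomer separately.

3

Working through the distinct placements yields 3 geometric isomers: (Br/H2O trans, Cl/NO2 trans); (Br/NO2 trans, Cl/H2O trans); (Br/Cl trans, H2O/NO2 trans).
Each arrangement has an internal mirror plane or centre of symmetry, so none is chiral.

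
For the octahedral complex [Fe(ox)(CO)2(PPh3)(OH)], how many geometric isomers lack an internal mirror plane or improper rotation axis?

2

The six octahedral sites form three mutually perpendicular trans pairs.
Each ox is bidentate and must span two cis positions.
The distinct arrangements are (4 in all): CO trans; CO cis (3 arrangements, 2 chiral).
Of these, 2 lack any improper symmetry element and so occur as enantiomeric pairs, giving 4 + 2 = 6 stereoisomers in total.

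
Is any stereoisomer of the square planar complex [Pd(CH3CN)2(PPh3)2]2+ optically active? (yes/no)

A square has two trans pairs of vertices; adjacent vertices are cis.
Working through the distinct placements yields 2 geometric isomers: CH3CN cis; CH3CN trans.
Each arrangement has an internal mirror plane or centre of symmetry, so none is chiral.

no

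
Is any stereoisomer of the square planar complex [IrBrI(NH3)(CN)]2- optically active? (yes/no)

no

In a square planar complex each vertex has one trans partner and two cis neighbours.
Systematic placement gives 3 geometric isomers: (Br/I trans, CN/NH3 trans); (Br/NH3 trans, CN/I trans); (Br/CN trans, I/NH3 trans).
Each arrangement has an internal mirror plane or centre of symmetry, so none is chiral.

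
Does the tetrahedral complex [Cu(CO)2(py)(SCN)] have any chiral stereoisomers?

Only one geometric arrangement is possible.

no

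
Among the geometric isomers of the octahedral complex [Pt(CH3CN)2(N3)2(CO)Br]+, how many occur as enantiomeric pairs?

An octahedron has six vertices in three trans pairs; every non-trans pair is cis.
Working through the distinct placements yields 6 geometric isomers: CH3CN cis, N3 trans; CH3CN cis, N3 cis (3 arrangements, 2 chiral); CH3CN trans, N3 trans; CH3CN trans, N3 cis.
Of these, 2 lack any improper symmetry element and so occur as enantiomeric pairs, giving 6 + 2 = 8 stereoisomers in total.

2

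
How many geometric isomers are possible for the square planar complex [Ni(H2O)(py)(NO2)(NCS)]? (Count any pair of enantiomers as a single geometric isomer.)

In a square planar complex each vertex has one trans partner and two cis neighbours.
There are 3 geometric isomers: (H2O/NO2 trans, NCS/py trans); (H2O/py trans, NCS/NO2 trans); (H2O/NCS trans, NO2/py trans).

3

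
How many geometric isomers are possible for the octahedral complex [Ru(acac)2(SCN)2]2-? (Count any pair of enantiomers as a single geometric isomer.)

An octahedron has six vertices in three trans pairs; every non-trans pair is cis.
Each acac is bidentate and must span two cis positions.
Systematic placement gives 2 geometric isomers: SCN trans; SCN cis (chiral).

2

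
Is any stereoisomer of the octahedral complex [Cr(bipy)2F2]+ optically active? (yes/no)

yes

Each bipy is bidentate and must span two cis positions.
The distinct arrangements are (2 in all): F trans; F cis (chiral).
One of these lacks any improper symmetry element and so occurs as an enantiomeric pair, giving 2 + 1 = 3 stereoisomers in total.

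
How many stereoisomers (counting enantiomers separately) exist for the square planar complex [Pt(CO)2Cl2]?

A square has two trans pairs of vertices; adjacent vertices are cis.
The distinct arrangements are (2 in all): CO cis; CO trans.
Each arrangement has an internal mirror plane or centre of symmetry, so none is chiral.

2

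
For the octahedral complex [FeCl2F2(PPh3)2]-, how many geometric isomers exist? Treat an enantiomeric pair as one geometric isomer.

The six octahedral sites form three mutually perpendicular trans pairs.
The distinct arrangements are (5 in all): Cl trans, F trans, PPh3 trans; Cl trans, F cis, PPh3 cis; Cl cis, F cis, PPh3 trans; Cl cis, F cis, PPh3 cis (chiral); Cl cis, F trans, PPh3 cis.

5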